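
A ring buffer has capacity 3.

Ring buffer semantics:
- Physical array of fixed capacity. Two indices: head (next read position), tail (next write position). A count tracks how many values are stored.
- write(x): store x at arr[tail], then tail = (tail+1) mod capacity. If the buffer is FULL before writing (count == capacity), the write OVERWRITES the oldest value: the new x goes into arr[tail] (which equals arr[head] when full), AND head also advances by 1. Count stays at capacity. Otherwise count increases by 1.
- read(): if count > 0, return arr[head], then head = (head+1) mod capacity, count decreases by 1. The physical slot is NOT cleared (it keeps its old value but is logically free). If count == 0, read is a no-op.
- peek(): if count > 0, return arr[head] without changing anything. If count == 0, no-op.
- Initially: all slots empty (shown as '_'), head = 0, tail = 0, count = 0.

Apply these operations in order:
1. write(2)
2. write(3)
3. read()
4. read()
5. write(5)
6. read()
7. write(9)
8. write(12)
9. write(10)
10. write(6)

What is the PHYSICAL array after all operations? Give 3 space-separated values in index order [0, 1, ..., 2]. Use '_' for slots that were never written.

Answer: 6 12 10

Derivation:
After op 1 (write(2)): arr=[2 _ _] head=0 tail=1 count=1
After op 2 (write(3)): arr=[2 3 _] head=0 tail=2 count=2
After op 3 (read()): arr=[2 3 _] head=1 tail=2 count=1
After op 4 (read()): arr=[2 3 _] head=2 tail=2 count=0
After op 5 (write(5)): arr=[2 3 5] head=2 tail=0 count=1
After op 6 (read()): arr=[2 3 5] head=0 tail=0 count=0
After op 7 (write(9)): arr=[9 3 5] head=0 tail=1 count=1
After op 8 (write(12)): arr=[9 12 5] head=0 tail=2 count=2
After op 9 (write(10)): arr=[9 12 10] head=0 tail=0 count=3
After op 10 (write(6)): arr=[6 12 10] head=1 tail=1 count=3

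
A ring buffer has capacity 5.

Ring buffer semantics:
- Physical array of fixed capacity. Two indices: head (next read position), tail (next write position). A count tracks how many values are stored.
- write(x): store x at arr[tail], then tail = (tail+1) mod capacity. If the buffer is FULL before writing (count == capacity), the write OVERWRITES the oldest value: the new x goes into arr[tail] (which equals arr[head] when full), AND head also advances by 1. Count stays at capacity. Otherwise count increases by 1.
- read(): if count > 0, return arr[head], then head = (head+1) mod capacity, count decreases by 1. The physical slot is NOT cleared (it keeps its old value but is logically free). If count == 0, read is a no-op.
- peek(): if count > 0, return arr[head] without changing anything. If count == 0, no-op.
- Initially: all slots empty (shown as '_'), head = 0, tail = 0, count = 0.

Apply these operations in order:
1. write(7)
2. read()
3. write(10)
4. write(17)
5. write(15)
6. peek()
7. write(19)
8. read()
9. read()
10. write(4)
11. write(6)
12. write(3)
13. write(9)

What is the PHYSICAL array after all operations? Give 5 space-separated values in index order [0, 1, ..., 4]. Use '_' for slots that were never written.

Answer: 4 6 3 9 19

Derivation:
After op 1 (write(7)): arr=[7 _ _ _ _] head=0 tail=1 count=1
After op 2 (read()): arr=[7 _ _ _ _] head=1 tail=1 count=0
After op 3 (write(10)): arr=[7 10 _ _ _] head=1 tail=2 count=1
After op 4 (write(17)): arr=[7 10 17 _ _] head=1 tail=3 count=2
After op 5 (write(15)): arr=[7 10 17 15 _] head=1 tail=4 count=3
After op 6 (peek()): arr=[7 10 17 15 _] head=1 tail=4 count=3
After op 7 (write(19)): arr=[7 10 17 15 19] head=1 tail=0 count=4
After op 8 (read()): arr=[7 10 17 15 19] head=2 tail=0 count=3
After op 9 (read()): arr=[7 10 17 15 19] head=3 tail=0 count=2
After op 10 (write(4)): arr=[4 10 17 15 19] head=3 tail=1 count=3
After op 11 (write(6)): arr=[4 6 17 15 19] head=3 tail=2 count=4
After op 12 (write(3)): arr=[4 6 3 15 19] head=3 tail=3 count=5
After op 13 (write(9)): arr=[4 6 3 9 19] head=4 tail=4 count=5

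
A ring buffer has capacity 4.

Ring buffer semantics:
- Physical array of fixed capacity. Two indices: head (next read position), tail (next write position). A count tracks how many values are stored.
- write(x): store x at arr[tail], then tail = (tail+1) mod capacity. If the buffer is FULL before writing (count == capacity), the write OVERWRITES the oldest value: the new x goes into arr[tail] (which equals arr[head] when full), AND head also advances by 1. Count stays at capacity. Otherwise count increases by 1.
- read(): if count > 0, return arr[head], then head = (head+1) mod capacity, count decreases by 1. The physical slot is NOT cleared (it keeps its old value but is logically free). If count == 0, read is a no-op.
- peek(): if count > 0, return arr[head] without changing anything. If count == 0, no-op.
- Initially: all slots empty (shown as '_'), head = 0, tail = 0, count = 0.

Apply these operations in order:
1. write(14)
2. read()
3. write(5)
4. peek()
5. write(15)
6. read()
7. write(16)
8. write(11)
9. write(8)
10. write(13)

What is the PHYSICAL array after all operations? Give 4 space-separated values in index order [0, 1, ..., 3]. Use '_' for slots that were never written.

After op 1 (write(14)): arr=[14 _ _ _] head=0 tail=1 count=1
After op 2 (read()): arr=[14 _ _ _] head=1 tail=1 count=0
After op 3 (write(5)): arr=[14 5 _ _] head=1 tail=2 count=1
After op 4 (peek()): arr=[14 5 _ _] head=1 tail=2 count=1
After op 5 (write(15)): arr=[14 5 15 _] head=1 tail=3 count=2
After op 6 (read()): arr=[14 5 15 _] head=2 tail=3 count=1
After op 7 (write(16)): arr=[14 5 15 16] head=2 tail=0 count=2
After op 8 (write(11)): arr=[11 5 15 16] head=2 tail=1 count=3
After op 9 (write(8)): arr=[11 8 15 16] head=2 tail=2 count=4
After op 10 (write(13)): arr=[11 8 13 16] head=3 tail=3 count=4

Answer: 11 8 13 16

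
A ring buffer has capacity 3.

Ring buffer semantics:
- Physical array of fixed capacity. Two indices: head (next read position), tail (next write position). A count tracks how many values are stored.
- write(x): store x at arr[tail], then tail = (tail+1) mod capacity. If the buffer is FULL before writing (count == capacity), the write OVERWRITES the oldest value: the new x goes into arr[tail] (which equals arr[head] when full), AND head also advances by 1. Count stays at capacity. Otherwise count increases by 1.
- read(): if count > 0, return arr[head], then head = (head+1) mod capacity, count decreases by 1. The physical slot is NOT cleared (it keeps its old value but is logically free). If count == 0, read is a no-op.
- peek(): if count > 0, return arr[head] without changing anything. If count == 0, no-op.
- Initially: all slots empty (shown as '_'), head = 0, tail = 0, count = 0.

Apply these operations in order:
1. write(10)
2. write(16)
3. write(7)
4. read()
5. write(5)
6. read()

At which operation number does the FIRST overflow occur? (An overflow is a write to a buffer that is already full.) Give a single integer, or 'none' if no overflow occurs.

Answer: none

Derivation:
After op 1 (write(10)): arr=[10 _ _] head=0 tail=1 count=1
After op 2 (write(16)): arr=[10 16 _] head=0 tail=2 count=2
After op 3 (write(7)): arr=[10 16 7] head=0 tail=0 count=3
After op 4 (read()): arr=[10 16 7] head=1 tail=0 count=2
After op 5 (write(5)): arr=[5 16 7] head=1 tail=1 count=3
After op 6 (read()): arr=[5 16 7] head=2 tail=1 count=2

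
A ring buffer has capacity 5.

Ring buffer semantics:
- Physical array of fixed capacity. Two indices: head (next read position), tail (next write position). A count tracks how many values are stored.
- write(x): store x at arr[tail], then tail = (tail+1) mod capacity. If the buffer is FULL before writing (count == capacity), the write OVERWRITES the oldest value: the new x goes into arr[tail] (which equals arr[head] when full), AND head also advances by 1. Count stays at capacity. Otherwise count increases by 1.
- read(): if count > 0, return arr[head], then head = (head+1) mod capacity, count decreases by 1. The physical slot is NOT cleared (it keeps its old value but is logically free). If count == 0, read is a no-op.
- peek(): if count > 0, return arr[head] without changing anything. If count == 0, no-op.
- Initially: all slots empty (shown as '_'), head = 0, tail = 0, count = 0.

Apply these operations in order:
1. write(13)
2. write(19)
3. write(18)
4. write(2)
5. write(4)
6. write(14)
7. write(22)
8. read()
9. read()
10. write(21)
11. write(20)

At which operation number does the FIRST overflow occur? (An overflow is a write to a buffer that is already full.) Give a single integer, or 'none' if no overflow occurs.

Answer: 6

Derivation:
After op 1 (write(13)): arr=[13 _ _ _ _] head=0 tail=1 count=1
After op 2 (write(19)): arr=[13 19 _ _ _] head=0 tail=2 count=2
After op 3 (write(18)): arr=[13 19 18 _ _] head=0 tail=3 count=3
After op 4 (write(2)): arr=[13 19 18 2 _] head=0 tail=4 count=4
After op 5 (write(4)): arr=[13 19 18 2 4] head=0 tail=0 count=5
After op 6 (write(14)): arr=[14 19 18 2 4] head=1 tail=1 count=5
After op 7 (write(22)): arr=[14 22 18 2 4] head=2 tail=2 count=5
After op 8 (read()): arr=[14 22 18 2 4] head=3 tail=2 count=4
After op 9 (read()): arr=[14 22 18 2 4] head=4 tail=2 count=3
After op 10 (write(21)): arr=[14 22 21 2 4] head=4 tail=3 count=4
After op 11 (write(20)): arr=[14 22 21 20 4] head=4 tail=4 count=5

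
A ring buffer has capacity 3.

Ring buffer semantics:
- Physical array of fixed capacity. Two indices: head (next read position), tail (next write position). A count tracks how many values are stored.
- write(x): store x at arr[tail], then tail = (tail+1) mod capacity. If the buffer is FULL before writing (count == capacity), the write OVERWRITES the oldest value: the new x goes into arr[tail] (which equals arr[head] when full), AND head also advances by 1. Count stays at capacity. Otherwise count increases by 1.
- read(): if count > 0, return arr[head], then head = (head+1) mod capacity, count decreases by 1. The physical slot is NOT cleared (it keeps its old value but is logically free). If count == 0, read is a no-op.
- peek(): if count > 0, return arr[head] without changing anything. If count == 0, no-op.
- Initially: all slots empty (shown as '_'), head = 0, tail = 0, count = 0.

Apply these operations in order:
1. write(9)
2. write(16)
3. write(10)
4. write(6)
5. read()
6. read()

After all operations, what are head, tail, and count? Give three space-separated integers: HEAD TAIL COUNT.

After op 1 (write(9)): arr=[9 _ _] head=0 tail=1 count=1
After op 2 (write(16)): arr=[9 16 _] head=0 tail=2 count=2
After op 3 (write(10)): arr=[9 16 10] head=0 tail=0 count=3
After op 4 (write(6)): arr=[6 16 10] head=1 tail=1 count=3
After op 5 (read()): arr=[6 16 10] head=2 tail=1 count=2
After op 6 (read()): arr=[6 16 10] head=0 tail=1 count=1

Answer: 0 1 1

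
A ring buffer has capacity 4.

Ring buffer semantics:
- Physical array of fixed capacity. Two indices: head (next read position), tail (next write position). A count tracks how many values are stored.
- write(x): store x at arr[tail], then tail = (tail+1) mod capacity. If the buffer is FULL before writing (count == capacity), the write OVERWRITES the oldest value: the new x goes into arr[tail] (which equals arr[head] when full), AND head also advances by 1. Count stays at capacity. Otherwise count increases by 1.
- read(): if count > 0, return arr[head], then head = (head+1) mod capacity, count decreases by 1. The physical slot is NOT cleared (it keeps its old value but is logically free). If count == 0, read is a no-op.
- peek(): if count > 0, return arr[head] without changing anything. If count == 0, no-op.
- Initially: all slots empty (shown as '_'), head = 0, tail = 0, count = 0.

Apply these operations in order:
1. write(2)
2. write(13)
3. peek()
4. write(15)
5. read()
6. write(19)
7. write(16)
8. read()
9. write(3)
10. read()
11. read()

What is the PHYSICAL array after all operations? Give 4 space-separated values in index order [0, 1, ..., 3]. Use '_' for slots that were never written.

After op 1 (write(2)): arr=[2 _ _ _] head=0 tail=1 count=1
After op 2 (write(13)): arr=[2 13 _ _] head=0 tail=2 count=2
After op 3 (peek()): arr=[2 13 _ _] head=0 tail=2 count=2
After op 4 (write(15)): arr=[2 13 15 _] head=0 tail=3 count=3
After op 5 (read()): arr=[2 13 15 _] head=1 tail=3 count=2
After op 6 (write(19)): arr=[2 13 15 19] head=1 tail=0 count=3
After op 7 (write(16)): arr=[16 13 15 19] head=1 tail=1 count=4
After op 8 (read()): arr=[16 13 15 19] head=2 tail=1 count=3
After op 9 (write(3)): arr=[16 3 15 19] head=2 tail=2 count=4
After op 10 (read()): arr=[16 3 15 19] head=3 tail=2 count=3
After op 11 (read()): arr=[16 3 15 19] head=0 tail=2 count=2

Answer: 16 3 15 19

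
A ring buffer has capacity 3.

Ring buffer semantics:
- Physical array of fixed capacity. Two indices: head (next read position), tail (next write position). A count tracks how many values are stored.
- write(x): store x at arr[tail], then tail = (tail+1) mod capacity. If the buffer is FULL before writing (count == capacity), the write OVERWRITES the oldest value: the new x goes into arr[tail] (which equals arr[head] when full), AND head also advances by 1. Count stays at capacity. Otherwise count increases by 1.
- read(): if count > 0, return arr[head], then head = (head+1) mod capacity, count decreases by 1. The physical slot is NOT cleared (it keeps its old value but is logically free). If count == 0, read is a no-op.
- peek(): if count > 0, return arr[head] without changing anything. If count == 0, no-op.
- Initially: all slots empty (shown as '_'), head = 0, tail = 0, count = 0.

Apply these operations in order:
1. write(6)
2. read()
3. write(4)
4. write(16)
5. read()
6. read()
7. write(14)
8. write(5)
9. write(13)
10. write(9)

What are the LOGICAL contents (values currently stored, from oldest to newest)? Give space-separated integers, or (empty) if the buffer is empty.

Answer: 5 13 9

Derivation:
After op 1 (write(6)): arr=[6 _ _] head=0 tail=1 count=1
After op 2 (read()): arr=[6 _ _] head=1 tail=1 count=0
After op 3 (write(4)): arr=[6 4 _] head=1 tail=2 count=1
After op 4 (write(16)): arr=[6 4 16] head=1 tail=0 count=2
After op 5 (read()): arr=[6 4 16] head=2 tail=0 count=1
After op 6 (read()): arr=[6 4 16] head=0 tail=0 count=0
After op 7 (write(14)): arr=[14 4 16] head=0 tail=1 count=1
After op 8 (write(5)): arr=[14 5 16] head=0 tail=2 count=2
After op 9 (write(13)): arr=[14 5 13] head=0 tail=0 count=3
After op 10 (write(9)): arr=[9 5 13] head=1 tail=1 count=3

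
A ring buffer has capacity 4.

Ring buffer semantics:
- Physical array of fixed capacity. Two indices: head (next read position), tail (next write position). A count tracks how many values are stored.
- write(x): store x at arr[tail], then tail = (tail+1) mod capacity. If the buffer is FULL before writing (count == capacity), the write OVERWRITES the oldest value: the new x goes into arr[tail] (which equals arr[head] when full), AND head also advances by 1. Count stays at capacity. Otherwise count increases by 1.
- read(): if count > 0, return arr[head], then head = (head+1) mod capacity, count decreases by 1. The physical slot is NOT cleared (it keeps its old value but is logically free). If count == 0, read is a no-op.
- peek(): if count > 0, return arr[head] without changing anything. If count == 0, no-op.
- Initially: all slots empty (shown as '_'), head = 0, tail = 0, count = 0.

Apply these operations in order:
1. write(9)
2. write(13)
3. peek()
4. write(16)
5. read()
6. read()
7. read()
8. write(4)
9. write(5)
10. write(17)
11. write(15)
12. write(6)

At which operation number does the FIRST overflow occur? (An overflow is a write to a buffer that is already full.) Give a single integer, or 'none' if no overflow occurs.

After op 1 (write(9)): arr=[9 _ _ _] head=0 tail=1 count=1
After op 2 (write(13)): arr=[9 13 _ _] head=0 tail=2 count=2
After op 3 (peek()): arr=[9 13 _ _] head=0 tail=2 count=2
After op 4 (write(16)): arr=[9 13 16 _] head=0 tail=3 count=3
After op 5 (read()): arr=[9 13 16 _] head=1 tail=3 count=2
After op 6 (read()): arr=[9 13 16 _] head=2 tail=3 count=1
After op 7 (read()): arr=[9 13 16 _] head=3 tail=3 count=0
After op 8 (write(4)): arr=[9 13 16 4] head=3 tail=0 count=1
After op 9 (write(5)): arr=[5 13 16 4] head=3 tail=1 count=2
After op 10 (write(17)): arr=[5 17 16 4] head=3 tail=2 count=3
After op 11 (write(15)): arr=[5 17 15 4] head=3 tail=3 count=4
After op 12 (write(6)): arr=[5 17 15 6] head=0 tail=0 count=4

Answer: 12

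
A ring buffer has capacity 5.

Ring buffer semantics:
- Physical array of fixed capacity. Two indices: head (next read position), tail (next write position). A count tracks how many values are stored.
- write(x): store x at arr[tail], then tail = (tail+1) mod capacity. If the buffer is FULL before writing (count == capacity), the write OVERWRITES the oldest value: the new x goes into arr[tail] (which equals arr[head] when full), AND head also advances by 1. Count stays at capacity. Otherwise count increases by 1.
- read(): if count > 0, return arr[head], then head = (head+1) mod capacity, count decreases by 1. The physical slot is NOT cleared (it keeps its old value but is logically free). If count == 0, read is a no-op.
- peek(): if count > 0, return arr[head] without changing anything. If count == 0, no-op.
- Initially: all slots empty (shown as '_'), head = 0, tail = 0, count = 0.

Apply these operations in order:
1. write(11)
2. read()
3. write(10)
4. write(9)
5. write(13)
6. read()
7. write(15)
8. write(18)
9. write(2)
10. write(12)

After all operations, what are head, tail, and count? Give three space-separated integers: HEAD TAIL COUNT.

Answer: 3 3 5

Derivation:
After op 1 (write(11)): arr=[11 _ _ _ _] head=0 tail=1 count=1
After op 2 (read()): arr=[11 _ _ _ _] head=1 tail=1 count=0
After op 3 (write(10)): arr=[11 10 _ _ _] head=1 tail=2 count=1
After op 4 (write(9)): arr=[11 10 9 _ _] head=1 tail=3 count=2
After op 5 (write(13)): arr=[11 10 9 13 _] head=1 tail=4 count=3
After op 6 (read()): arr=[11 10 9 13 _] head=2 tail=4 count=2
After op 7 (write(15)): arr=[11 10 9 13 15] head=2 tail=0 count=3
After op 8 (write(18)): arr=[18 10 9 13 15] head=2 tail=1 count=4
After op 9 (write(2)): arr=[18 2 9 13 15] head=2 tail=2 count=5
After op 10 (write(12)): arr=[18 2 12 13 15] head=3 tail=3 count=5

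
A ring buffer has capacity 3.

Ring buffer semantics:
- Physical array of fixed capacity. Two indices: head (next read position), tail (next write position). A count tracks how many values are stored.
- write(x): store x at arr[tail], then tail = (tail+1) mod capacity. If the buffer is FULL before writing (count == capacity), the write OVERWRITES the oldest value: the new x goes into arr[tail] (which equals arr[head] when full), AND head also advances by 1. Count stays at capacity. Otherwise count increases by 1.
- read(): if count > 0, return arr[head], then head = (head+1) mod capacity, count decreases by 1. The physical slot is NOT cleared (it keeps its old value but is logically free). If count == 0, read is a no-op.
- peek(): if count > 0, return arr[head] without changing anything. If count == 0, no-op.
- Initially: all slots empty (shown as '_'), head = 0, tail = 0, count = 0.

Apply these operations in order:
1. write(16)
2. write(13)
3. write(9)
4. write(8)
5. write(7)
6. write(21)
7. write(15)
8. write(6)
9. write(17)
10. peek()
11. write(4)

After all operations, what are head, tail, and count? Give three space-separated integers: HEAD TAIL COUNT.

After op 1 (write(16)): arr=[16 _ _] head=0 tail=1 count=1
After op 2 (write(13)): arr=[16 13 _] head=0 tail=2 count=2
After op 3 (write(9)): arr=[16 13 9] head=0 tail=0 count=3
After op 4 (write(8)): arr=[8 13 9] head=1 tail=1 count=3
After op 5 (write(7)): arr=[8 7 9] head=2 tail=2 count=3
After op 6 (write(21)): arr=[8 7 21] head=0 tail=0 count=3
After op 7 (write(15)): arr=[15 7 21] head=1 tail=1 count=3
After op 8 (write(6)): arr=[15 6 21] head=2 tail=2 count=3
After op 9 (write(17)): arr=[15 6 17] head=0 tail=0 count=3
After op 10 (peek()): arr=[15 6 17] head=0 tail=0 count=3
After op 11 (write(4)): arr=[4 6 17] head=1 tail=1 count=3

Answer: 1 1 3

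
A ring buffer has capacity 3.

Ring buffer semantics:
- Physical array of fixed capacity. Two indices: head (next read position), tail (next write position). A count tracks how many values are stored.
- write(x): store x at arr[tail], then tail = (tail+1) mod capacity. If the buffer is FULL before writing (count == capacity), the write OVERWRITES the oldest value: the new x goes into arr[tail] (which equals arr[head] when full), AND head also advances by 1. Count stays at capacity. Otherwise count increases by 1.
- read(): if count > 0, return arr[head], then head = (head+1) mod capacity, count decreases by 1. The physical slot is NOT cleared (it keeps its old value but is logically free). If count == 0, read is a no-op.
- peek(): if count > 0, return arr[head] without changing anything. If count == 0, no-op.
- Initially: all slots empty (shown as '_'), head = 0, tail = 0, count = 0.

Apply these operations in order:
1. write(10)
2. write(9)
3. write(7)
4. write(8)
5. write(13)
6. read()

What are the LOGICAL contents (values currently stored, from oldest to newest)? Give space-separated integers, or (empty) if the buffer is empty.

After op 1 (write(10)): arr=[10 _ _] head=0 tail=1 count=1
After op 2 (write(9)): arr=[10 9 _] head=0 tail=2 count=2
After op 3 (write(7)): arr=[10 9 7] head=0 tail=0 count=3
After op 4 (write(8)): arr=[8 9 7] head=1 tail=1 count=3
After op 5 (write(13)): arr=[8 13 7] head=2 tail=2 count=3
After op 6 (read()): arr=[8 13 7] head=0 tail=2 count=2

Answer: 8 13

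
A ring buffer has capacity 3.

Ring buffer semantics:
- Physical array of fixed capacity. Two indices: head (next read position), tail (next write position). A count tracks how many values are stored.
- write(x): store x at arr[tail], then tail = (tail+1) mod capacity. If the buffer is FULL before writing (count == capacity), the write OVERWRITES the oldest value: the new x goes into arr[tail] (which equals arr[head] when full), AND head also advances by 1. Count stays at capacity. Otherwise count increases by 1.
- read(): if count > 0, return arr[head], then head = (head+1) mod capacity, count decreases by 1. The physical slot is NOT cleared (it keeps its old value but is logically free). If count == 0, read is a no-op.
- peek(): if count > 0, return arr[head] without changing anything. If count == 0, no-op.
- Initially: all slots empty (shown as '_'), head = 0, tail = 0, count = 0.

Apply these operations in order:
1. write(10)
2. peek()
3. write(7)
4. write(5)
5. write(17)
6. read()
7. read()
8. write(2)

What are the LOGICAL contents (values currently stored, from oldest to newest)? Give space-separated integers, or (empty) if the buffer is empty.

Answer: 17 2

Derivation:
After op 1 (write(10)): arr=[10 _ _] head=0 tail=1 count=1
After op 2 (peek()): arr=[10 _ _] head=0 tail=1 count=1
After op 3 (write(7)): arr=[10 7 _] head=0 tail=2 count=2
After op 4 (write(5)): arr=[10 7 5] head=0 tail=0 count=3
After op 5 (write(17)): arr=[17 7 5] head=1 tail=1 count=3
After op 6 (read()): arr=[17 7 5] head=2 tail=1 count=2
After op 7 (read()): arr=[17 7 5] head=0 tail=1 count=1
After op 8 (write(2)): arr=[17 2 5] head=0 tail=2 count=2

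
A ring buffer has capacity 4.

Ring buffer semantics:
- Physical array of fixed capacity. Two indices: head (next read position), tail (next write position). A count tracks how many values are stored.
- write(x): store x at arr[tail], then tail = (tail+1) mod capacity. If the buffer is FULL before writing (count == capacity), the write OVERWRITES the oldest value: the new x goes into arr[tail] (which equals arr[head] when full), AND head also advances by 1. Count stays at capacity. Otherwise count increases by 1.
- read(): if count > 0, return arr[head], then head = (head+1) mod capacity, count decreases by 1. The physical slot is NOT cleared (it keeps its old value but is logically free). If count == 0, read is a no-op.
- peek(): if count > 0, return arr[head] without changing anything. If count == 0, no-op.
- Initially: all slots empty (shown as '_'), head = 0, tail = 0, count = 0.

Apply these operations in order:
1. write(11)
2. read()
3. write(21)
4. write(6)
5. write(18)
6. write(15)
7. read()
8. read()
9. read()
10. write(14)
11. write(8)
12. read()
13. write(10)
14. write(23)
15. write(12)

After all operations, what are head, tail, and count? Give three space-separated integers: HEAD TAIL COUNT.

After op 1 (write(11)): arr=[11 _ _ _] head=0 tail=1 count=1
After op 2 (read()): arr=[11 _ _ _] head=1 tail=1 count=0
After op 3 (write(21)): arr=[11 21 _ _] head=1 tail=2 count=1
After op 4 (write(6)): arr=[11 21 6 _] head=1 tail=3 count=2
After op 5 (write(18)): arr=[11 21 6 18] head=1 tail=0 count=3
After op 6 (write(15)): arr=[15 21 6 18] head=1 tail=1 count=4
After op 7 (read()): arr=[15 21 6 18] head=2 tail=1 count=3
After op 8 (read()): arr=[15 21 6 18] head=3 tail=1 count=2
After op 9 (read()): arr=[15 21 6 18] head=0 tail=1 count=1
After op 10 (write(14)): arr=[15 14 6 18] head=0 tail=2 count=2
After op 11 (write(8)): arr=[15 14 8 18] head=0 tail=3 count=3
After op 12 (read()): arr=[15 14 8 18] head=1 tail=3 count=2
After op 13 (write(10)): arr=[15 14 8 10] head=1 tail=0 count=3
After op 14 (write(23)): arr=[23 14 8 10] head=1 tail=1 count=4
After op 15 (write(12)): arr=[23 12 8 10] head=2 tail=2 count=4

Answer: 2 2 4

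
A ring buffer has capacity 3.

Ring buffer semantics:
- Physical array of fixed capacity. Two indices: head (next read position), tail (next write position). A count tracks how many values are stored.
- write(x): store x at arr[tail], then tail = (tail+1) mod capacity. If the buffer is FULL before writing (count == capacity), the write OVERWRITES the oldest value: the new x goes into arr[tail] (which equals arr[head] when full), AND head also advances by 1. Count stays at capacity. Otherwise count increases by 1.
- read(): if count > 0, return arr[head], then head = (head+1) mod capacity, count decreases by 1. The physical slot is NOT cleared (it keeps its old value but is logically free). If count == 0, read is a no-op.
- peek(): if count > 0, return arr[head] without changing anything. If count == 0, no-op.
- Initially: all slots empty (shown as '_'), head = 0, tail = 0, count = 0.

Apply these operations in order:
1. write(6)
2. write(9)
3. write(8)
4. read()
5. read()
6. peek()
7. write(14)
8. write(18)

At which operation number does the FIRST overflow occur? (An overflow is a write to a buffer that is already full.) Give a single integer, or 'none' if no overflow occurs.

Answer: none

Derivation:
After op 1 (write(6)): arr=[6 _ _] head=0 tail=1 count=1
After op 2 (write(9)): arr=[6 9 _] head=0 tail=2 count=2
After op 3 (write(8)): arr=[6 9 8] head=0 tail=0 count=3
After op 4 (read()): arr=[6 9 8] head=1 tail=0 count=2
After op 5 (read()): arr=[6 9 8] head=2 tail=0 count=1
After op 6 (peek()): arr=[6 9 8] head=2 tail=0 count=1
After op 7 (write(14)): arr=[14 9 8] head=2 tail=1 count=2
After op 8 (write(18)): arr=[14 18 8] head=2 tail=2 count=3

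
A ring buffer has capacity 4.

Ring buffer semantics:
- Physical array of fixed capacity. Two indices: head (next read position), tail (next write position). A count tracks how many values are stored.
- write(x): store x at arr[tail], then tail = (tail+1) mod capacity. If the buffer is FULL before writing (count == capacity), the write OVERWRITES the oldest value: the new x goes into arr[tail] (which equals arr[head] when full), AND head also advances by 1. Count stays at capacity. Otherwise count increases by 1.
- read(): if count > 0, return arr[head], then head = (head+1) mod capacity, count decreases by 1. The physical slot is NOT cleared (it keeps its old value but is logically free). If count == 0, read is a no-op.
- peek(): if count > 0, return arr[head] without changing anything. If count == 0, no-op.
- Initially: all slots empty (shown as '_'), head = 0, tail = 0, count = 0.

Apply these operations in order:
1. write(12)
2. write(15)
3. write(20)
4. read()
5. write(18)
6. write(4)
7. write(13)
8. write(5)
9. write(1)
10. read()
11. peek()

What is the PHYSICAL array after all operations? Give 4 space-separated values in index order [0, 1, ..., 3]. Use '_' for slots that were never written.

After op 1 (write(12)): arr=[12 _ _ _] head=0 tail=1 count=1
After op 2 (write(15)): arr=[12 15 _ _] head=0 tail=2 count=2
After op 3 (write(20)): arr=[12 15 20 _] head=0 tail=3 count=3
After op 4 (read()): arr=[12 15 20 _] head=1 tail=3 count=2
After op 5 (write(18)): arr=[12 15 20 18] head=1 tail=0 count=3
After op 6 (write(4)): arr=[4 15 20 18] head=1 tail=1 count=4
After op 7 (write(13)): arr=[4 13 20 18] head=2 tail=2 count=4
After op 8 (write(5)): arr=[4 13 5 18] head=3 tail=3 count=4
After op 9 (write(1)): arr=[4 13 5 1] head=0 tail=0 count=4
After op 10 (read()): arr=[4 13 5 1] head=1 tail=0 count=3
After op 11 (peek()): arr=[4 13 5 1] head=1 tail=0 count=3

Answer: 4 13 5 1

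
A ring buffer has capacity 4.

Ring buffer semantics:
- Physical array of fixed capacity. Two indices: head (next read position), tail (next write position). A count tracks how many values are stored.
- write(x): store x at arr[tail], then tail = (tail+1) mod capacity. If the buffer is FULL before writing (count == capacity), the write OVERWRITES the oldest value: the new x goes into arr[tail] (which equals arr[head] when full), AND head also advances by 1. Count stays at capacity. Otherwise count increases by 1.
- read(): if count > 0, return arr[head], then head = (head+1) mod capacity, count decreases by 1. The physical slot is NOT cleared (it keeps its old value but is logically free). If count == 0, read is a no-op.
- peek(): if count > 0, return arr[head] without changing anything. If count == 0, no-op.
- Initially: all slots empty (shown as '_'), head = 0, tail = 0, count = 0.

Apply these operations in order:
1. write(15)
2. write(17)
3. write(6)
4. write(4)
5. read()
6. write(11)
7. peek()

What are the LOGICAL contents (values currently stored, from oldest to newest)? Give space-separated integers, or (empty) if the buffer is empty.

Answer: 17 6 4 11

Derivation:
After op 1 (write(15)): arr=[15 _ _ _] head=0 tail=1 count=1
After op 2 (write(17)): arr=[15 17 _ _] head=0 tail=2 count=2
After op 3 (write(6)): arr=[15 17 6 _] head=0 tail=3 count=3
After op 4 (write(4)): arr=[15 17 6 4] head=0 tail=0 count=4
After op 5 (read()): arr=[15 17 6 4] head=1 tail=0 count=3
After op 6 (write(11)): arr=[11 17 6 4] head=1 tail=1 count=4
After op 7 (peek()): arr=[11 17 6 4] head=1 tail=1 count=4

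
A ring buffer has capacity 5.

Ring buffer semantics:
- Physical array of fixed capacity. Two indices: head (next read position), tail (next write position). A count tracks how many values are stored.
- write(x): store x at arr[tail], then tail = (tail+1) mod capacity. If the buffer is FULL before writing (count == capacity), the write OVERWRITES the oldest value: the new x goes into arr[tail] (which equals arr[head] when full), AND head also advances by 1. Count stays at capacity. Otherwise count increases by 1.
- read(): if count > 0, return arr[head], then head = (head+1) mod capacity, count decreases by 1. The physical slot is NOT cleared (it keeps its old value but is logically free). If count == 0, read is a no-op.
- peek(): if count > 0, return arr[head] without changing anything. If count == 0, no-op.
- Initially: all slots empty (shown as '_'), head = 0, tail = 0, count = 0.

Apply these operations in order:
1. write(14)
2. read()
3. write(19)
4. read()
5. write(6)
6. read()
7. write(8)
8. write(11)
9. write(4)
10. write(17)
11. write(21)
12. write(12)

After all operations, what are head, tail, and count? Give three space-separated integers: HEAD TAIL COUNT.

After op 1 (write(14)): arr=[14 _ _ _ _] head=0 tail=1 count=1
After op 2 (read()): arr=[14 _ _ _ _] head=1 tail=1 count=0
After op 3 (write(19)): arr=[14 19 _ _ _] head=1 tail=2 count=1
After op 4 (read()): arr=[14 19 _ _ _] head=2 tail=2 count=0
After op 5 (write(6)): arr=[14 19 6 _ _] head=2 tail=3 count=1
After op 6 (read()): arr=[14 19 6 _ _] head=3 tail=3 count=0
After op 7 (write(8)): arr=[14 19 6 8 _] head=3 tail=4 count=1
After op 8 (write(11)): arr=[14 19 6 8 11] head=3 tail=0 count=2
After op 9 (write(4)): arr=[4 19 6 8 11] head=3 tail=1 count=3
After op 10 (write(17)): arr=[4 17 6 8 11] head=3 tail=2 count=4
After op 11 (write(21)): arr=[4 17 21 8 11] head=3 tail=3 count=5
After op 12 (write(12)): arr=[4 17 21 12 11] head=4 tail=4 count=5

Answer: 4 4 5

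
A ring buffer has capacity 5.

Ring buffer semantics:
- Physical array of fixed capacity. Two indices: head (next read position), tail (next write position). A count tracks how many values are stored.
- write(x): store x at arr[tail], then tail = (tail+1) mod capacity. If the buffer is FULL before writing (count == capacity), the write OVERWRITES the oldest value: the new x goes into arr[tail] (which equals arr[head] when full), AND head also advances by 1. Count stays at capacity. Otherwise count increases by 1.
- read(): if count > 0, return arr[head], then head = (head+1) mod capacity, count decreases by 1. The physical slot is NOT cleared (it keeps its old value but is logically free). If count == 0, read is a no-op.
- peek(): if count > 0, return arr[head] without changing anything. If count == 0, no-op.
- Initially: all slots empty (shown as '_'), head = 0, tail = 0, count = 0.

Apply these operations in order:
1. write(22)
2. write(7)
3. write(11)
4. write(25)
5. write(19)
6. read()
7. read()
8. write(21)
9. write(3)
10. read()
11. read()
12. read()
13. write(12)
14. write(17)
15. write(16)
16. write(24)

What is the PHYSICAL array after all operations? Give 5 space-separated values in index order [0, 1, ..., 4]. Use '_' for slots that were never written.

After op 1 (write(22)): arr=[22 _ _ _ _] head=0 tail=1 count=1
After op 2 (write(7)): arr=[22 7 _ _ _] head=0 tail=2 count=2
After op 3 (write(11)): arr=[22 7 11 _ _] head=0 tail=3 count=3
After op 4 (write(25)): arr=[22 7 11 25 _] head=0 tail=4 count=4
After op 5 (write(19)): arr=[22 7 11 25 19] head=0 tail=0 count=5
After op 6 (read()): arr=[22 7 11 25 19] head=1 tail=0 count=4
After op 7 (read()): arr=[22 7 11 25 19] head=2 tail=0 count=3
After op 8 (write(21)): arr=[21 7 11 25 19] head=2 tail=1 count=4
After op 9 (write(3)): arr=[21 3 11 25 19] head=2 tail=2 count=5
After op 10 (read()): arr=[21 3 11 25 19] head=3 tail=2 count=4
After op 11 (read()): arr=[21 3 11 25 19] head=4 tail=2 count=3
After op 12 (read()): arr=[21 3 11 25 19] head=0 tail=2 count=2
After op 13 (write(12)): arr=[21 3 12 25 19] head=0 tail=3 count=3
After op 14 (write(17)): arr=[21 3 12 17 19] head=0 tail=4 count=4
After op 15 (write(16)): arr=[21 3 12 17 16] head=0 tail=0 count=5
After op 16 (write(24)): arr=[24 3 12 17 16] head=1 tail=1 count=5

Answer: 24 3 12 17 16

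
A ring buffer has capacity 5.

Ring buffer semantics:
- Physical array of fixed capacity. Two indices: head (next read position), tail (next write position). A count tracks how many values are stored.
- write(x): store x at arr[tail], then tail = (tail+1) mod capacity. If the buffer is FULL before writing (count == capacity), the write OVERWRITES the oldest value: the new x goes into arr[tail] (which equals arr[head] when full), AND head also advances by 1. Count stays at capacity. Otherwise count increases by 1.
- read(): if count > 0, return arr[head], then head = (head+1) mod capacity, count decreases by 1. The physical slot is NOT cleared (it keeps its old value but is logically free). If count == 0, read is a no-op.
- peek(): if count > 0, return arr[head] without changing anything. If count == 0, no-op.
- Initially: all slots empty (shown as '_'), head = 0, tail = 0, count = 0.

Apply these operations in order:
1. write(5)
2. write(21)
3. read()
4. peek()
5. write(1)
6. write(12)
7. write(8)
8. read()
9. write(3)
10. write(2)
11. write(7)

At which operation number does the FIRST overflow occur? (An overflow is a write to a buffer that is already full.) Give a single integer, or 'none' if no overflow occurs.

After op 1 (write(5)): arr=[5 _ _ _ _] head=0 tail=1 count=1
After op 2 (write(21)): arr=[5 21 _ _ _] head=0 tail=2 count=2
After op 3 (read()): arr=[5 21 _ _ _] head=1 tail=2 count=1
After op 4 (peek()): arr=[5 21 _ _ _] head=1 tail=2 count=1
After op 5 (write(1)): arr=[5 21 1 _ _] head=1 tail=3 count=2
After op 6 (write(12)): arr=[5 21 1 12 _] head=1 tail=4 count=3
After op 7 (write(8)): arr=[5 21 1 12 8] head=1 tail=0 count=4
After op 8 (read()): arr=[5 21 1 12 8] head=2 tail=0 count=3
After op 9 (write(3)): arr=[3 21 1 12 8] head=2 tail=1 count=4
After op 10 (write(2)): arr=[3 2 1 12 8] head=2 tail=2 count=5
After op 11 (write(7)): arr=[3 2 7 12 8] head=3 tail=3 count=5

Answer: 11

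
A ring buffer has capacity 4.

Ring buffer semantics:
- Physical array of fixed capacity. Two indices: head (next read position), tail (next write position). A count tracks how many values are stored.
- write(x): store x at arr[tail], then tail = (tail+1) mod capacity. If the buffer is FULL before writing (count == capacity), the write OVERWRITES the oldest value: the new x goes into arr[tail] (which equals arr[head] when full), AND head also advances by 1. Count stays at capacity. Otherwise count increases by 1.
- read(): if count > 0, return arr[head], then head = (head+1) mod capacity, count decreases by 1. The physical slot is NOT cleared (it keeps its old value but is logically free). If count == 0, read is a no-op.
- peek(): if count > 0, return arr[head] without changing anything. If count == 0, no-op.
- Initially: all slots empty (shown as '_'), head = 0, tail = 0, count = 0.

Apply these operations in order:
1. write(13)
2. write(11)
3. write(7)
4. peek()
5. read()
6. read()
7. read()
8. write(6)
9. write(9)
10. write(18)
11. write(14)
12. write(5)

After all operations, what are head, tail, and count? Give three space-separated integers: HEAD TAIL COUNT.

After op 1 (write(13)): arr=[13 _ _ _] head=0 tail=1 count=1
After op 2 (write(11)): arr=[13 11 _ _] head=0 tail=2 count=2
After op 3 (write(7)): arr=[13 11 7 _] head=0 tail=3 count=3
After op 4 (peek()): arr=[13 11 7 _] head=0 tail=3 count=3
After op 5 (read()): arr=[13 11 7 _] head=1 tail=3 count=2
After op 6 (read()): arr=[13 11 7 _] head=2 tail=3 count=1
After op 7 (read()): arr=[13 11 7 _] head=3 tail=3 count=0
After op 8 (write(6)): arr=[13 11 7 6] head=3 tail=0 count=1
After op 9 (write(9)): arr=[9 11 7 6] head=3 tail=1 count=2
After op 10 (write(18)): arr=[9 18 7 6] head=3 tail=2 count=3
After op 11 (write(14)): arr=[9 18 14 6] head=3 tail=3 count=4
After op 12 (write(5)): arr=[9 18 14 5] head=0 tail=0 count=4

Answer: 0 0 4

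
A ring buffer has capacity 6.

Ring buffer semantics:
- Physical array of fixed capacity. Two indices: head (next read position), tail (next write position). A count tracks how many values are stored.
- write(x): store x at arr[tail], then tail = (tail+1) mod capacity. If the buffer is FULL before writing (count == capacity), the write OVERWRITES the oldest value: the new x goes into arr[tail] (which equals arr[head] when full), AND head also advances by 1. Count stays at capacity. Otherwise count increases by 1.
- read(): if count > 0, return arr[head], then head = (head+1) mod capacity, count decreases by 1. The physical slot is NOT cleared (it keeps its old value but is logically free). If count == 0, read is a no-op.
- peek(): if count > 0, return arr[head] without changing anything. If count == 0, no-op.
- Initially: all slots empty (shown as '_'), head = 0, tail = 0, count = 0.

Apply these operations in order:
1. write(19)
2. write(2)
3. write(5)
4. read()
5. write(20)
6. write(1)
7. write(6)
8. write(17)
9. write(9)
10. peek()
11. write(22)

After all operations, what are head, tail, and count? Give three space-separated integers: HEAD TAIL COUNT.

Answer: 3 3 6

Derivation:
After op 1 (write(19)): arr=[19 _ _ _ _ _] head=0 tail=1 count=1
After op 2 (write(2)): arr=[19 2 _ _ _ _] head=0 tail=2 count=2
After op 3 (write(5)): arr=[19 2 5 _ _ _] head=0 tail=3 count=3
After op 4 (read()): arr=[19 2 5 _ _ _] head=1 tail=3 count=2
After op 5 (write(20)): arr=[19 2 5 20 _ _] head=1 tail=4 count=3
After op 6 (write(1)): arr=[19 2 5 20 1 _] head=1 tail=5 count=4
After op 7 (write(6)): arr=[19 2 5 20 1 6] head=1 tail=0 count=5
After op 8 (write(17)): arr=[17 2 5 20 1 6] head=1 tail=1 count=6
After op 9 (write(9)): arr=[17 9 5 20 1 6] head=2 tail=2 count=6
After op 10 (peek()): arr=[17 9 5 20 1 6] head=2 tail=2 count=6
After op 11 (write(22)): arr=[17 9 22 20 1 6] head=3 tail=3 count=6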